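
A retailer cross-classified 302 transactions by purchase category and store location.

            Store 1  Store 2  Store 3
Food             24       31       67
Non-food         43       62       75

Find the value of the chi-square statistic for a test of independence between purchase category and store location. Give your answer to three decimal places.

Row totals: 122, 180. Column totals: 67, 93, 142. Grand total N = 302.
Expected counts (row total × column total / N):
  Food, Store 1: 122×67/302 = 27.0662
  Food, Store 2: 122×93/302 = 37.5695
  Food, Store 3: 122×142/302 = 57.3642
  Non-food, Store 1: 180×67/302 = 39.9338
  Non-food, Store 2: 180×93/302 = 55.4305
  Non-food, Store 3: 180×142/302 = 84.6358
Contributions (O − E)²/E:
  (24 − 27.0662)²/27.0662 = 0.3474
  (31 − 37.5695)²/37.5695 = 1.1488
  (67 − 57.3642)²/57.3642 = 1.6186
  (43 − 39.9338)²/39.9338 = 0.2354
  (62 − 55.4305)²/55.4305 = 0.7786
  (75 − 84.6358)²/84.6358 = 1.0970
χ² = 0.3474 + 1.1488 + 1.6186 + 0.2354 + 0.7786 + 1.0970 = 5.226

5.226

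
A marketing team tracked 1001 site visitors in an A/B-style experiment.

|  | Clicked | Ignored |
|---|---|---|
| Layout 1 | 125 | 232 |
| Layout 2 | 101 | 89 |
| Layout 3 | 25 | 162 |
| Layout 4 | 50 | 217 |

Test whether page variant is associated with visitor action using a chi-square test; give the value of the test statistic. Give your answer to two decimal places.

93.46

Row totals: 357, 190, 187, 267. Column totals: 301, 700. Grand total N = 1001.
Expected counts (row total × column total / N):
  Layout 1, Clicked: 357×301/1001 = 107.350
  Layout 1, Ignored: 357×700/1001 = 249.650
  Layout 2, Clicked: 190×301/1001 = 57.133
  Layout 2, Ignored: 190×700/1001 = 132.867
  Layout 3, Clicked: 187×301/1001 = 56.231
  Layout 3, Ignored: 187×700/1001 = 130.769
  Layout 4, Clicked: 267×301/1001 = 80.287
  Layout 4, Ignored: 267×700/1001 = 186.713
Contributions (O − E)²/E:
  (125 − 107.350)²/107.350 = 2.9019
  (232 − 249.650)²/249.650 = 1.2478
  (101 − 57.133)²/57.133 = 33.6813
  (89 − 132.867)²/132.867 = 14.4830
  (25 − 56.231)²/56.231 = 17.3459
  (162 − 130.769)²/130.769 = 7.4588
  (50 − 80.287)²/80.287 = 11.4253
  (217 − 186.713)²/186.713 = 4.9129
χ² = 2.9019 + 1.2478 + 33.6813 + 14.4830 + 17.3459 + 7.4588 + 11.4253 + 4.9129 = 93.46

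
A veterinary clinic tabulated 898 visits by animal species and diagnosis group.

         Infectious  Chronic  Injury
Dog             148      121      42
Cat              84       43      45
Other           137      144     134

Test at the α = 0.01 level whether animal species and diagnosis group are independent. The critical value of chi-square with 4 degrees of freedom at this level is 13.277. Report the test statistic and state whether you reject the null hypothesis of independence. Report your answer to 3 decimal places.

Row totals: 311, 172, 415. Column totals: 369, 308, 221. Grand total N = 898.
Expected counts (row total × column total / N):
  Dog, Infectious: 311×369/898 = 127.7940
  Dog, Chronic: 311×308/898 = 106.6682
  Dog, Injury: 311×221/898 = 76.5379
  Cat, Infectious: 172×369/898 = 70.6771
  Cat, Chronic: 172×308/898 = 58.9933
  Cat, Injury: 172×221/898 = 42.3296
  Other, Infectious: 415×369/898 = 170.5290
  Other, Chronic: 415×308/898 = 142.3385
  Other, Injury: 415×221/898 = 102.1325
Contributions (O − E)²/E:
  (148 − 127.7940)²/127.7940 = 3.1948
  (121 − 106.6682)²/106.6682 = 1.9256
  (42 − 76.5379)²/76.5379 = 15.5853
  (84 − 70.6771)²/70.6771 = 2.5114
  (43 − 58.9933)²/58.9933 = 4.3358
  (45 − 42.3296)²/42.3296 = 0.1685
  (137 − 170.5290)²/170.5290 = 6.5924
  (144 − 142.3385)²/142.3385 = 0.0194
  (134 − 102.1325)²/102.1325 = 9.9433
χ² = 3.1948 + 1.9256 + 15.5853 + 2.5114 + 4.3358 + 0.1685 + 6.5924 + 0.0194 + 9.9433 = 44.277
df = (3−1)(3−1) = 4. Since 44.277 > 13.277, reject the null hypothesis of independence at α = 0.01.

44.277; reject H₀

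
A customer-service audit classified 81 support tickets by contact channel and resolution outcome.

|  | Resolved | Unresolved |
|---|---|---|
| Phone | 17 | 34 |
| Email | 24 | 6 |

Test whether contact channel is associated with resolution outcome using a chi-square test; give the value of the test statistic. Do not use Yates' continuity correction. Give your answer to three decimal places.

16.457

Row totals: 51, 30. Column totals: 41, 40. Grand total N = 81.
Expected counts (row total × column total / N):
  Phone, Resolved: 51×41/81 = 25.8148
  Phone, Unresolved: 51×40/81 = 25.1852
  Email, Resolved: 30×41/81 = 15.1852
  Email, Unresolved: 30×40/81 = 14.8148
Contributions (O − E)²/E:
  (17 − 25.8148)²/25.8148 = 3.0099
  (34 − 25.1852)²/25.1852 = 3.0852
  (24 − 15.1852)²/15.1852 = 5.1169
  (6 − 14.8148)²/14.8148 = 5.2448
χ² = 3.0099 + 3.0852 + 5.1169 + 5.2448 = 16.457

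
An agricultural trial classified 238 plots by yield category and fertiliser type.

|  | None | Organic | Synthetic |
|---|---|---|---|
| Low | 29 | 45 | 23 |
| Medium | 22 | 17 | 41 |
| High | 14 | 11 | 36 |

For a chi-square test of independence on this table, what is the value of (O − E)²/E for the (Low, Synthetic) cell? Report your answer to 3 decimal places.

Row total (Low) = 97; column total (Synthetic) = 100; N = 238.
Expected count E = 97 × 100 / 238 = 40.7563.
Contribution = (O − E)²/E = (23 − 40.7563)² / 40.7563 = 7.736.

7.736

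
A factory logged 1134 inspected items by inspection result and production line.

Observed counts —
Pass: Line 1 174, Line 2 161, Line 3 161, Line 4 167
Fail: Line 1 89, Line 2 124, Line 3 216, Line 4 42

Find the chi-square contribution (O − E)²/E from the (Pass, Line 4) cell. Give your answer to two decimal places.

Row total (Pass) = 663; column total (Line 4) = 209; N = 1134.
Expected count E = 663 × 209 / 1134 = 122.193.
Contribution = (O − E)²/E = (167 − 122.193)² / 122.193 = 16.43.

16.43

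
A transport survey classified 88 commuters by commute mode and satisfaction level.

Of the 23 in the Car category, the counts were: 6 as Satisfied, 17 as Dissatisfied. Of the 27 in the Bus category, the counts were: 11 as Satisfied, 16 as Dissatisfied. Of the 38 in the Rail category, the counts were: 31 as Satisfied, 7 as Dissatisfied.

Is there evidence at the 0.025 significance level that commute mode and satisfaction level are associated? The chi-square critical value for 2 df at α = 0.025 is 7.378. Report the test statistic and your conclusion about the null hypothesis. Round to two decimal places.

20.79; reject H₀

Row totals: 23, 27, 38. Column totals: 48, 40. Grand total N = 88.
Expected counts (row total × column total / N):
  Car, Satisfied: 23×48/88 = 12.5455
  Car, Dissatisfied: 23×40/88 = 10.4545
  Bus, Satisfied: 27×48/88 = 14.7273
  Bus, Dissatisfied: 27×40/88 = 12.2727
  Rail, Satisfied: 38×48/88 = 20.7273
  Rail, Dissatisfied: 38×40/88 = 17.2727
Contributions (O − E)²/E:
  (6 − 12.5455)²/12.5455 = 3.4151
  (17 − 10.4545)²/10.4545 = 4.0981
  (11 − 14.7273)²/14.7273 = 0.9433
  (16 − 12.2727)²/12.2727 = 1.1320
  (31 − 20.7273)²/20.7273 = 5.0913
  (7 − 17.2727)²/17.2727 = 6.1095
χ² = 3.4151 + 4.0981 + 0.9433 + 1.1320 + 5.0913 + 6.1095 = 20.79
df = (3−1)(2−1) = 2. Since 20.79 > 7.378, reject the null hypothesis of independence at α = 0.025.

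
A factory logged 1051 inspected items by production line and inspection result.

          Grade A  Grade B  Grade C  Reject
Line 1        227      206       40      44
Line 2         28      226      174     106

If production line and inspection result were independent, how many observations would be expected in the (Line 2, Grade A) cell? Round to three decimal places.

Row total (Line 2) = 534; column total (Grade A) = 255; grand total N = 1051.
Expected count = (row total × column total) / N = 534 × 255 / 1051 = 129.562.

129.562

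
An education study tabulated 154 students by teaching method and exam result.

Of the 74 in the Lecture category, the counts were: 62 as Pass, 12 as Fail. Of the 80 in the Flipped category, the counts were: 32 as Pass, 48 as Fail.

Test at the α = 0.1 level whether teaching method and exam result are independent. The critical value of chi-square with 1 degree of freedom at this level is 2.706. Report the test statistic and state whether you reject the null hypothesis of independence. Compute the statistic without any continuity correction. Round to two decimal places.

30.99; reject H₀

Row totals: 74, 80. Column totals: 94, 60. Grand total N = 154.
Expected counts (row total × column total / N):
  Lecture, Pass: 74×94/154 = 45.169
  Lecture, Fail: 74×60/154 = 28.831
  Flipped, Pass: 80×94/154 = 48.831
  Flipped, Fail: 80×60/154 = 31.169
Contributions (O − E)²/E:
  (62 − 45.169)²/45.169 = 6.2716
  (12 − 28.831)²/28.831 = 9.8256
  (32 − 48.831)²/48.831 = 5.8013
  (48 − 31.169)²/31.169 = 9.0886
χ² = 6.2716 + 9.8256 + 5.8013 + 9.0886 = 30.99
df = (2−1)(2−1) = 1. Since 30.99 > 2.706, reject the null hypothesis of independence at α = 0.1.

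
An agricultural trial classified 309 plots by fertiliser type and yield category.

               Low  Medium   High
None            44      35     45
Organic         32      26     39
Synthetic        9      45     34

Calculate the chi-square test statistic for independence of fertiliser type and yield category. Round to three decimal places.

23.899

Row totals: 124, 97, 88. Column totals: 85, 106, 118. Grand total N = 309.
Expected counts (row total × column total / N):
  None, Low: 124×85/309 = 34.1100
  None, Medium: 124×106/309 = 42.5372
  None, High: 124×118/309 = 47.3528
  Organic, Low: 97×85/309 = 26.6828
  Organic, Medium: 97×106/309 = 33.2751
  Organic, High: 97×118/309 = 37.0421
  Synthetic, Low: 88×85/309 = 24.2071
  Synthetic, Medium: 88×106/309 = 30.1877
  Synthetic, High: 88×118/309 = 33.6052
Contributions (O − E)²/E:
  (44 − 34.1100)²/34.1100 = 2.8675
  (35 − 42.5372)²/42.5372 = 1.3355
  (45 − 47.3528)²/47.3528 = 0.1169
  (32 − 26.6828)²/26.6828 = 1.0596
  (26 − 33.2751)²/33.2751 = 1.5906
  (39 − 37.0421)²/37.0421 = 0.1035
  (9 − 24.2071)²/24.2071 = 9.5532
  (45 − 30.1877)²/30.1877 = 7.2680
  (34 − 33.6052)²/33.6052 = 0.0046
χ² = 2.8675 + 1.3355 + 0.1169 + 1.0596 + 1.5906 + 0.1035 + 9.5532 + 7.2680 + 0.0046 = 23.899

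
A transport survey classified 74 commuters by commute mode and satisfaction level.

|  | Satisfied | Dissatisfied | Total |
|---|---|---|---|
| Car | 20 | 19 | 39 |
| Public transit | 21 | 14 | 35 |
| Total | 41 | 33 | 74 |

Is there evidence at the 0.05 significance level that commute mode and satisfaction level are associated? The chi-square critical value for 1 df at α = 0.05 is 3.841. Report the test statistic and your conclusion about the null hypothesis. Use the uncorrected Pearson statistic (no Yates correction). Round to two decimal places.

0.57; fail to reject H₀

Grand total N = 74.
Expected counts (row total × column total / N):
  Car, Satisfied: 39×41/74 = 21.608
  Car, Dissatisfied: 39×33/74 = 17.392
  Public transit, Satisfied: 35×41/74 = 19.392
  Public transit, Dissatisfied: 35×33/74 = 15.608
Contributions (O − E)²/E:
  (20 − 21.608)²/21.608 = 0.1197
  (19 − 17.392)²/17.392 = 0.1487
  (21 − 19.392)²/19.392 = 0.1333
  (14 − 15.608)²/15.608 = 0.1657
χ² = 0.1197 + 0.1487 + 0.1333 + 0.1657 = 0.57
df = (2−1)(2−1) = 1. Since 0.57 < 3.841, fail to reject the null hypothesis of independence at α = 0.05.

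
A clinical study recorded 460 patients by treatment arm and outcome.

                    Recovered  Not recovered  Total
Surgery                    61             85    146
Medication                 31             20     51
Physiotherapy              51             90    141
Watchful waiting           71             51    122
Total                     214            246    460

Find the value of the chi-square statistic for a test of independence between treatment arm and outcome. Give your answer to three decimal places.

Grand total N = 460.
Expected counts (row total × column total / N):
  Surgery, Recovered: 146×214/460 = 67.9217
  Surgery, Not recovered: 146×246/460 = 78.0783
  Medication, Recovered: 51×214/460 = 23.7261
  Medication, Not recovered: 51×246/460 = 27.2739
  Physiotherapy, Recovered: 141×214/460 = 65.5957
  Physiotherapy, Not recovered: 141×246/460 = 75.4043
  Watchful waiting, Recovered: 122×214/460 = 56.7565
  Watchful waiting, Not recovered: 122×246/460 = 65.2435
Contributions (O − E)²/E:
  (61 − 67.9217)²/67.9217 = 0.7054
  (85 − 78.0783)²/78.0783 = 0.6136
  (31 − 23.7261)²/23.7261 = 2.2300
  (20 − 27.2739)²/27.2739 = 1.9399
  (51 − 65.5957)²/65.5957 = 3.2477
  (90 − 75.4043)²/75.4043 = 2.8252
  (71 − 56.7565)²/56.7565 = 3.5745
  (51 − 65.2435)²/65.2435 = 3.1095
χ² = 0.7054 + 0.6136 + 2.2300 + 1.9399 + 3.2477 + 2.8252 + 3.5745 + 3.1095 = 18.246

18.246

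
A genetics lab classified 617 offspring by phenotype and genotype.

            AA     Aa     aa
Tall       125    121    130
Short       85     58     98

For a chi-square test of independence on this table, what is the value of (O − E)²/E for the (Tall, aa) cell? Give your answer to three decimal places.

Row total (Tall) = 376; column total (aa) = 228; N = 617.
Expected count E = 376 × 228 / 617 = 138.9433.
Contribution = (O − E)²/E = (130 − 138.9433)² / 138.9433 = 0.576.

0.576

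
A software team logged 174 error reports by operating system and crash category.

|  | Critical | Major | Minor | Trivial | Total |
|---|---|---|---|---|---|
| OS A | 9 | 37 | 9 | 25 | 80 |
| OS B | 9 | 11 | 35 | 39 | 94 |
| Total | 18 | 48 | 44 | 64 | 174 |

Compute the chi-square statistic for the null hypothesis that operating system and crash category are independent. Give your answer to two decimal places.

31.59

Grand total N = 174.
Expected counts (row total × column total / N):
  OS A, Critical: 80×18/174 = 8.276
  OS A, Major: 80×48/174 = 22.069
  OS A, Minor: 80×44/174 = 20.230
  OS A, Trivial: 80×64/174 = 29.425
  OS B, Critical: 94×18/174 = 9.724
  OS B, Major: 94×48/174 = 25.931
  OS B, Minor: 94×44/174 = 23.770
  OS B, Trivial: 94×64/174 = 34.575
Contributions (O − E)²/E:
  (9 − 8.276)²/8.276 = 0.0633
  (37 − 22.069)²/22.069 = 10.1017
  (9 − 20.230)²/20.230 = 6.2340
  (25 − 29.425)²/29.425 = 0.6654
  (9 − 9.724)²/9.724 = 0.0539
  (11 − 25.931)²/25.931 = 8.5972
  (35 − 23.770)²/23.770 = 5.3055
  (39 − 34.575)²/34.575 = 0.5663
χ² = 0.0633 + 10.1017 + 6.2340 + 0.6654 + 0.0539 + 8.5972 + 5.3055 + 0.5663 = 31.59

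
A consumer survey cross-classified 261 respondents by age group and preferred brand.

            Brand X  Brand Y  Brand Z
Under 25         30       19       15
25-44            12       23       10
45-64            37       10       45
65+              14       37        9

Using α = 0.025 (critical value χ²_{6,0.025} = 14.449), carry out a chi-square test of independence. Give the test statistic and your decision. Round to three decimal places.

55.627; reject H₀

Row totals: 64, 45, 92, 60. Column totals: 93, 89, 79. Grand total N = 261.
Expected counts (row total × column total / N):
  Under 25, Brand X: 64×93/261 = 22.8046
  Under 25, Brand Y: 64×89/261 = 21.8238
  Under 25, Brand Z: 64×79/261 = 19.3716
  25-44, Brand X: 45×93/261 = 16.0345
  25-44, Brand Y: 45×89/261 = 15.3448
  25-44, Brand Z: 45×79/261 = 13.6207
  45-64, Brand X: 92×93/261 = 32.7816
  45-64, Brand Y: 92×89/261 = 31.3716
  45-64, Brand Z: 92×79/261 = 27.8467
  65+, Brand X: 60×93/261 = 21.3793
  65+, Brand Y: 60×89/261 = 20.4598
  65+, Brand Z: 60×79/261 = 18.1609
Contributions (O − E)²/E:
  (30 − 22.8046)²/22.8046 = 2.2703
  (19 − 21.8238)²/21.8238 = 0.3654
  (15 − 19.3716)²/19.3716 = 0.9865
  (12 − 16.0345)²/16.0345 = 1.0151
  (23 − 15.3448)²/15.3448 = 3.8190
  (10 − 13.6207)²/13.6207 = 0.9625
  (37 − 32.7816)²/32.7816 = 0.5428
  (10 − 31.3716)²/31.3716 = 14.5592
  (45 − 27.8467)²/27.8467 = 10.5663
  (14 − 21.3793)²/21.3793 = 2.5470
  (37 − 20.4598)²/20.4598 = 13.3715
  (9 − 18.1609)²/18.1609 = 4.6210
χ² = 2.2703 + 0.3654 + 0.9865 + 1.0151 + 3.8190 + 0.9625 + 0.5428 + 14.5592 + 10.5663 + 2.5470 + 13.3715 + 4.6210 = 55.627
df = (4−1)(3−1) = 6. Since 55.627 > 14.449, reject the null hypothesis of independence at α = 0.025.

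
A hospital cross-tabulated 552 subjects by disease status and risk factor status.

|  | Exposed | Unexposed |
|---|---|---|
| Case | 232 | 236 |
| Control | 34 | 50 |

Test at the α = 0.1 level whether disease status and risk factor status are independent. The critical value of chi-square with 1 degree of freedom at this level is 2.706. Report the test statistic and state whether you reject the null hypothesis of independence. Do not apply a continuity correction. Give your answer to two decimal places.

2.36; fail to reject H₀

Row totals: 468, 84. Column totals: 266, 286. Grand total N = 552.
Expected counts (row total × column total / N):
  Case, Exposed: 468×266/552 = 225.522
  Case, Unexposed: 468×286/552 = 242.478
  Control, Exposed: 84×266/552 = 40.478
  Control, Unexposed: 84×286/552 = 43.522
Contributions (O − E)²/E:
  (232 − 225.522)²/225.522 = 0.1861
  (236 − 242.478)²/242.478 = 0.1731
  (34 − 40.478)²/40.478 = 1.0367
  (50 − 43.522)²/43.522 = 0.9642
χ² = 0.1861 + 0.1731 + 1.0367 + 0.9642 = 2.36
df = (2−1)(2−1) = 1. Since 2.36 < 2.706, fail to reject the null hypothesis of independence at α = 0.1.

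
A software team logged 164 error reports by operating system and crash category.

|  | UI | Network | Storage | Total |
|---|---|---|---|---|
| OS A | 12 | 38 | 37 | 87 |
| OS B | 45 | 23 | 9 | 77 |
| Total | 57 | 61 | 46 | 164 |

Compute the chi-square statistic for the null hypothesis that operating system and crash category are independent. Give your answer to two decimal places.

Grand total N = 164.
Expected counts (row total × column total / N):
  OS A, UI: 87×57/164 = 30.2378
  OS A, Network: 87×61/164 = 32.3598
  OS A, Storage: 87×46/164 = 24.4024
  OS B, UI: 77×57/164 = 26.7622
  OS B, Network: 77×61/164 = 28.6402
  OS B, Storage: 77×46/164 = 21.5976
Contributions (O − E)²/E:
  (12 − 30.2378)²/30.2378 = 11.0001
  (38 − 32.3598)²/32.3598 = 0.9831
  (37 − 24.4024)²/24.4024 = 6.5034
  (45 − 26.7622)²/26.7622 = 12.4286
  (23 − 28.6402)²/28.6402 = 1.1107
  (9 − 21.5976)²/21.5976 = 7.3480
χ² = 11.0001 + 0.9831 + 6.5034 + 12.4286 + 1.1107 + 7.3480 = 39.37

39.37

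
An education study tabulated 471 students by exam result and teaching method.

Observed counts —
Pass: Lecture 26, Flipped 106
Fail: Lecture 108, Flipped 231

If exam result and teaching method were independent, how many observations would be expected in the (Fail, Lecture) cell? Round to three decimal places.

Row total (Fail) = 339; column total (Lecture) = 134; grand total N = 471.
Expected count = (row total × column total) / N = 339 × 134 / 471 = 96.446.

96.446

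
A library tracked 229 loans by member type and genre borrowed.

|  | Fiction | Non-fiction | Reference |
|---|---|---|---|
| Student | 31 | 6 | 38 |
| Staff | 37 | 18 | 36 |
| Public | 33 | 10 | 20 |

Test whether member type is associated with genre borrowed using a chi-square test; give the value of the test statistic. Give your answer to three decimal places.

8.326

Row totals: 75, 91, 63. Column totals: 101, 34, 94. Grand total N = 229.
Expected counts (row total × column total / N):
  Student, Fiction: 75×101/229 = 33.0786
  Student, Non-fiction: 75×34/229 = 11.1354
  Student, Reference: 75×94/229 = 30.7860
  Staff, Fiction: 91×101/229 = 40.1354
  Staff, Non-fiction: 91×34/229 = 13.5109
  Staff, Reference: 91×94/229 = 37.3537
  Public, Fiction: 63×101/229 = 27.7860
  Public, Non-fiction: 63×34/229 = 9.3537
  Public, Reference: 63×94/229 = 25.8603
Contributions (O − E)²/E:
  (31 − 33.0786)²/33.0786 = 0.1306
  (6 − 11.1354)²/11.1354 = 2.3683
  (38 − 30.7860)²/30.7860 = 1.6904
  (37 − 40.1354)²/40.1354 = 0.2449
  (18 − 13.5109)²/13.5109 = 1.4915
  (36 − 37.3537)²/37.3537 = 0.0491
  (33 − 27.7860)²/27.7860 = 0.9784
  (10 − 9.3537)²/9.3537 = 0.0447
  (20 − 25.8603)²/25.8603 = 1.3280
χ² = 0.1306 + 2.3683 + 1.6904 + 0.2449 + 1.4915 + 0.0491 + 0.9784 + 0.0447 + 1.3280 = 8.326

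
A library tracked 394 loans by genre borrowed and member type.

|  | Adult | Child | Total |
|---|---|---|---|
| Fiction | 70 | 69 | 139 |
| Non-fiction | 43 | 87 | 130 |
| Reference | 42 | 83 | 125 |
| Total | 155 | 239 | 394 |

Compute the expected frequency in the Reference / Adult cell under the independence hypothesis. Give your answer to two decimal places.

49.18

Row total (Reference) = 125; column total (Adult) = 155; grand total N = 394.
Expected count = (row total × column total) / N = 125 × 155 / 394 = 49.18.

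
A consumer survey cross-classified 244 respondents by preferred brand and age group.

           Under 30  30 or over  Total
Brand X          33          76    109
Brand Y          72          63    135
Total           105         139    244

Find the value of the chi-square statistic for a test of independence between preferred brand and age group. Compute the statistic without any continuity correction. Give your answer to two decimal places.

13.08

Grand total N = 244.
Expected counts (row total × column total / N):
  Brand X, Under 30: 109×105/244 = 46.906
  Brand X, 30 or over: 109×139/244 = 62.094
  Brand Y, Under 30: 135×105/244 = 58.094
  Brand Y, 30 or over: 135×139/244 = 76.906
Contributions (O − E)²/E:
  (33 − 46.906)²/46.906 = 4.1226
  (76 − 62.094)²/62.094 = 3.1143
  (72 − 58.094)²/58.094 = 3.3287
  (63 − 76.906)²/76.906 = 2.5145
χ² = 4.1226 + 3.1143 + 3.3287 + 2.5145 = 13.08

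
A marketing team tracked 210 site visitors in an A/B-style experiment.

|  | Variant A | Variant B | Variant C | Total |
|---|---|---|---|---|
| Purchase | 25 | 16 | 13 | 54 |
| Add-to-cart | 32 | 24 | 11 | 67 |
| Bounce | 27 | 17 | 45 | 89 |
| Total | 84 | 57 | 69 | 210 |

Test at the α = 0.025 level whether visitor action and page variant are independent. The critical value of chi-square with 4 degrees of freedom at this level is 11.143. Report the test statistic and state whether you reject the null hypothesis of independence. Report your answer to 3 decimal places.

Grand total N = 210.
Expected counts (row total × column total / N):
  Purchase, Variant A: 54×84/210 = 21.60000
  Purchase, Variant B: 54×57/210 = 14.65714
  Purchase, Variant C: 54×69/210 = 17.74286
  Add-to-cart, Variant A: 67×84/210 = 26.80000
  Add-to-cart, Variant B: 67×57/210 = 18.18571
  Add-to-cart, Variant C: 67×69/210 = 22.01429
  Bounce, Variant A: 89×84/210 = 35.60000
  Bounce, Variant B: 89×57/210 = 24.15714
  Bounce, Variant C: 89×69/210 = 29.24286
Contributions (O − E)²/E:
  (25 − 21.60000)²/21.60000 = 0.5352
  (16 − 14.65714)²/14.65714 = 0.1230
  (13 − 17.74286)²/17.74286 = 1.2678
  (32 − 26.80000)²/26.80000 = 1.0090
  (24 − 18.18571)²/18.18571 = 1.8589
  (11 − 22.01429)²/22.01429 = 5.5107
  (27 − 35.60000)²/35.60000 = 2.0775
  (17 − 24.15714)²/24.15714 = 2.1205
  (45 − 29.24286)²/29.24286 = 8.4905
χ² = 0.5352 + 0.1230 + 1.2678 + 1.0090 + 1.8589 + 5.5107 + 2.0775 + 2.1205 + 8.4905 = 22.993
df = (3−1)(3−1) = 4. Since 22.993 > 11.143, reject the null hypothesis of independence at α = 0.025.

22.993; reject H₀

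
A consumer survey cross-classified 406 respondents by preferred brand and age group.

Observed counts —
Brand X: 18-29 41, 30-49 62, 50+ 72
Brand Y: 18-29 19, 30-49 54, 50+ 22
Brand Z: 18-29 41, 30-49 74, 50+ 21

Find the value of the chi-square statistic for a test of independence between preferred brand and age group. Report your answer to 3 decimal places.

Row totals: 175, 95, 136. Column totals: 101, 190, 115. Grand total N = 406.
Expected counts (row total × column total / N):
  Brand X, 18-29: 175×101/406 = 43.53448
  Brand X, 30-49: 175×190/406 = 81.89655
  Brand X, 50+: 175×115/406 = 49.56897
  Brand Y, 18-29: 95×101/406 = 23.63300
  Brand Y, 30-49: 95×190/406 = 44.45813
  Brand Y, 50+: 95×115/406 = 26.90887
  Brand Z, 18-29: 136×101/406 = 33.83251
  Brand Z, 30-49: 136×190/406 = 63.64532
  Brand Z, 50+: 136×115/406 = 38.52217
Contributions (O − E)²/E:
  (41 − 43.53448)²/43.53448 = 0.1476
  (62 − 81.89655)²/81.89655 = 4.8338
  (72 − 49.56897)²/49.56897 = 10.1505
  (19 − 23.63300)²/23.63300 = 0.9083
  (54 − 44.45813)²/44.45813 = 2.0479
  (22 − 26.90887)²/26.90887 = 0.8955
  (41 − 33.83251)²/33.83251 = 1.5184
  (74 − 63.64532)²/63.64532 = 1.6846
  (21 − 38.52217)²/38.52217 = 7.9701
χ² = 0.1476 + 4.8338 + 10.1505 + 0.9083 + 2.0479 + 0.8955 + 1.5184 + 1.6846 + 7.9701 = 30.157

30.157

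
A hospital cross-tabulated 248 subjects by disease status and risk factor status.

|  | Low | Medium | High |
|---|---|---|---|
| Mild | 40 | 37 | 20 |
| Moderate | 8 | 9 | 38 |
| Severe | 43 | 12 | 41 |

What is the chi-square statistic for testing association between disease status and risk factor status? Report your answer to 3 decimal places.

45.636

Row totals: 97, 55, 96. Column totals: 91, 58, 99. Grand total N = 248.
Expected counts (row total × column total / N):
  Mild, Low: 97×91/248 = 35.5927
  Mild, Medium: 97×58/248 = 22.6855
  Mild, High: 97×99/248 = 38.7218
  Moderate, Low: 55×91/248 = 20.1815
  Moderate, Medium: 55×58/248 = 12.8629
  Moderate, High: 55×99/248 = 21.9556
  Severe, Low: 96×91/248 = 35.2258
  Severe, Medium: 96×58/248 = 22.4516
  Severe, High: 96×99/248 = 38.3226
Contributions (O − E)²/E:
  (40 − 35.5927)²/35.5927 = 0.5457
  (37 − 22.6855)²/22.6855 = 9.0324
  (20 − 38.7218)²/38.7218 = 9.0519
  (8 − 20.1815)²/20.1815 = 7.3527
  (9 − 12.8629)²/12.8629 = 1.1601
  (38 − 21.9556)²/21.9556 = 11.7247
  (43 − 35.2258)²/35.2258 = 1.7157
  (12 − 22.4516)²/22.4516 = 4.8654
  (41 − 38.3226)²/38.3226 = 0.1871
χ² = 0.5457 + 9.0324 + 9.0519 + 7.3527 + 1.1601 + 11.7247 + 1.7157 + 4.8654 + 0.1871 = 45.636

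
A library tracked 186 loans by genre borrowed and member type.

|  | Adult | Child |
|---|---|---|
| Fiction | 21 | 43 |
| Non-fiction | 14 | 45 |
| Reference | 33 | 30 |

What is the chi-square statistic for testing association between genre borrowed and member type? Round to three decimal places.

11.375

Row totals: 64, 59, 63. Column totals: 68, 118. Grand total N = 186.
Expected counts (row total × column total / N):
  Fiction, Adult: 64×68/186 = 23.39785
  Fiction, Child: 64×118/186 = 40.60215
  Non-fiction, Adult: 59×68/186 = 21.56989
  Non-fiction, Child: 59×118/186 = 37.43011
  Reference, Adult: 63×68/186 = 23.03226
  Reference, Child: 63×118/186 = 39.96774
Contributions (O − E)²/E:
  (21 − 23.39785)²/23.39785 = 0.2457
  (43 − 40.60215)²/40.60215 = 0.1416
  (14 − 21.56989)²/21.56989 = 2.6566
  (45 − 37.43011)²/37.43011 = 1.5309
  (33 − 23.03226)²/23.03226 = 4.3138
  (30 − 39.96774)²/39.96774 = 2.4859
χ² = 0.2457 + 0.1416 + 2.6566 + 1.5309 + 4.3138 + 2.4859 = 11.375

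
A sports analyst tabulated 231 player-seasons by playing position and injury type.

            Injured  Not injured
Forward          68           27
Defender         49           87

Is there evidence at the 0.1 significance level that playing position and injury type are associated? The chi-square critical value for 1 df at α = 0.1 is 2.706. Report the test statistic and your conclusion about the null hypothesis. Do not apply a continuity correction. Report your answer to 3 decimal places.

Row totals: 95, 136. Column totals: 117, 114. Grand total N = 231.
Expected counts (row total × column total / N):
  Forward, Injured: 95×117/231 = 48.1169
  Forward, Not injured: 95×114/231 = 46.8831
  Defender, Injured: 136×117/231 = 68.8831
  Defender, Not injured: 136×114/231 = 67.1169
Contributions (O − E)²/E:
  (68 − 48.1169)²/48.1169 = 8.2162
  (27 − 46.8831)²/46.8831 = 8.4324
  (49 − 68.8831)²/68.8831 = 5.7393
  (87 − 67.1169)²/67.1169 = 5.8903
χ² = 8.2162 + 8.4324 + 5.7393 + 5.8903 = 28.278
df = (2−1)(2−1) = 1. Since 28.278 > 2.706, reject the null hypothesis of independence at α = 0.1.

28.278; reject H₀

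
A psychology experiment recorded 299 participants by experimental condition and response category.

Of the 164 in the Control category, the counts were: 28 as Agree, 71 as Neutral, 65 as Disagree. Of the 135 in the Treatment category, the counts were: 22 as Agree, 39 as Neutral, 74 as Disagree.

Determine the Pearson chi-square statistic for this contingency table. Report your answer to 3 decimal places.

Row totals: 164, 135. Column totals: 50, 110, 139. Grand total N = 299.
Expected counts (row total × column total / N):
  Control, Agree: 164×50/299 = 27.4247
  Control, Neutral: 164×110/299 = 60.3344
  Control, Disagree: 164×139/299 = 76.2408
  Treatment, Agree: 135×50/299 = 22.5753
  Treatment, Neutral: 135×110/299 = 49.6656
  Treatment, Disagree: 135×139/299 = 62.7592
Contributions (O − E)²/E:
  (28 − 27.4247)²/27.4247 = 0.0121
  (71 − 60.3344)²/60.3344 = 1.8854
  (65 − 76.2408)²/76.2408 = 1.6573
  (22 − 22.5753)²/22.5753 = 0.0147
  (39 − 49.6656)²/49.6656 = 2.2904
  (74 − 62.7592)²/62.7592 = 2.0133
χ² = 0.0121 + 1.8854 + 1.6573 + 0.0147 + 2.2904 + 2.0133 = 7.873

7.873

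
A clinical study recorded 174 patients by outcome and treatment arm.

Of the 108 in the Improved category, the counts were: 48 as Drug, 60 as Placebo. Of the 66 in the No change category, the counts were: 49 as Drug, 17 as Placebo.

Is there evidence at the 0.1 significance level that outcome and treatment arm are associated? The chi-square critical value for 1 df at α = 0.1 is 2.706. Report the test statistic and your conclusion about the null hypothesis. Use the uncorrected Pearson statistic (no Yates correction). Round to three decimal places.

14.744; reject H₀

Row totals: 108, 66. Column totals: 97, 77. Grand total N = 174.
Expected counts (row total × column total / N):
  Improved, Drug: 108×97/174 = 60.2069
  Improved, Placebo: 108×77/174 = 47.7931
  No change, Drug: 66×97/174 = 36.7931
  No change, Placebo: 66×77/174 = 29.2069
Contributions (O − E)²/E:
  (48 − 60.2069)²/60.2069 = 2.4749
  (60 − 47.7931)²/47.7931 = 3.1178
  (49 − 36.7931)²/36.7931 = 4.0499
  (17 − 29.2069)²/29.2069 = 5.1018
χ² = 2.4749 + 3.1178 + 4.0499 + 5.1018 = 14.744
df = (2−1)(2−1) = 1. Since 14.744 > 2.706, reject the null hypothesis of independence at α = 0.1.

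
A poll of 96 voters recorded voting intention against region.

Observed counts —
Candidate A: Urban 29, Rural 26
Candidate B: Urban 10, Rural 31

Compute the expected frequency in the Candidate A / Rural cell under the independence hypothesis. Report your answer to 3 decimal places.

32.656

Row total (Candidate A) = 55; column total (Rural) = 57; grand total N = 96.
Expected count = (row total × column total) / N = 55 × 57 / 96 = 32.656.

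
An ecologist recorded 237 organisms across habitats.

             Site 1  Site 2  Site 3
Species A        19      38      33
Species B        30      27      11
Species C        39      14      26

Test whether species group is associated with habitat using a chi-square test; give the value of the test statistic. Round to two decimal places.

Row totals: 90, 68, 79. Column totals: 88, 79, 70. Grand total N = 237.
Expected counts (row total × column total / N):
  Species A, Site 1: 90×88/237 = 33.418
  Species A, Site 2: 90×79/237 = 30.000
  Species A, Site 3: 90×70/237 = 26.582
  Species B, Site 1: 68×88/237 = 25.249
  Species B, Site 2: 68×79/237 = 22.667
  Species B, Site 3: 68×70/237 = 20.084
  Species C, Site 1: 79×88/237 = 29.333
  Species C, Site 2: 79×79/237 = 26.333
  Species C, Site 3: 79×70/237 = 23.333
Contributions (O − E)²/E:
  (19 − 33.418)²/33.418 = 6.2206
  (38 − 30.000)²/30.000 = 2.1333
  (33 − 26.582)²/26.582 = 1.5496
  (30 − 25.249)²/25.249 = 0.8940
  (27 − 22.667)²/22.667 = 0.8283
  (11 − 20.084)²/20.084 = 4.1087
  (39 − 29.333)²/29.333 = 3.1859
  (14 − 26.333)²/26.333 = 5.7761
  (26 − 23.333)²/23.333 = 0.3048
χ² = 6.2206 + 2.1333 + 1.5496 + 0.8940 + 0.8283 + 4.1087 + 3.1859 + 5.7761 + 0.3048 = 25.00

25.00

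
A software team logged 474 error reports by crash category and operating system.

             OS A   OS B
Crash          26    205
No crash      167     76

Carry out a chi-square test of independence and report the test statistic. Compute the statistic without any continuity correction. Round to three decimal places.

Row totals: 231, 243. Column totals: 193, 281. Grand total N = 474.
Expected counts (row total × column total / N):
  Crash, OS A: 231×193/474 = 94.05696
  Crash, OS B: 231×281/474 = 136.94304
  No crash, OS A: 243×193/474 = 98.94304
  No crash, OS B: 243×281/474 = 144.05696
Contributions (O − E)²/E:
  (26 − 94.05696)²/94.05696 = 49.2441
  (205 − 136.94304)²/136.94304 = 33.8225
  (167 − 98.94304)²/98.94304 = 46.8123
  (76 − 144.05696)²/144.05696 = 32.1522
χ² = 49.2441 + 33.8225 + 46.8123 + 32.1522 = 162.031

162.031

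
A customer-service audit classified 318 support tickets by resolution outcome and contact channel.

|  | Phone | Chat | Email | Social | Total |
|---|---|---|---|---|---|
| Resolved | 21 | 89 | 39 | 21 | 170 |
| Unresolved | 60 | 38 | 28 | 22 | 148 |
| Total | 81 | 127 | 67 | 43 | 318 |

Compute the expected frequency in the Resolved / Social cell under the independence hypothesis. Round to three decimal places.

Row total (Resolved) = 170; column total (Social) = 43; grand total N = 318.
Expected count = (row total × column total) / N = 170 × 43 / 318 = 22.987.

22.987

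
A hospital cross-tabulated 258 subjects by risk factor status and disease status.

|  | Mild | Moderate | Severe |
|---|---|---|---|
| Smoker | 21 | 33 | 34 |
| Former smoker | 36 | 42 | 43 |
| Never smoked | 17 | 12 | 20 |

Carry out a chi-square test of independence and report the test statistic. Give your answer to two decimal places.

3.32

Row totals: 88, 121, 49. Column totals: 74, 87, 97. Grand total N = 258.
Expected counts (row total × column total / N):
  Smoker, Mild: 88×74/258 = 25.240
  Smoker, Moderate: 88×87/258 = 29.674
  Smoker, Severe: 88×97/258 = 33.085
  Former smoker, Mild: 121×74/258 = 34.705
  Former smoker, Moderate: 121×87/258 = 40.802
  Former smoker, Severe: 121×97/258 = 45.492
  Never smoked, Mild: 49×74/258 = 14.054
  Never smoked, Moderate: 49×87/258 = 16.523
  Never smoked, Severe: 49×97/258 = 18.422
Contributions (O − E)²/E:
  (21 − 25.240)²/25.240 = 0.7123
  (33 − 29.674)²/29.674 = 0.3728
  (34 − 33.085)²/33.085 = 0.0253
  (36 − 34.705)²/34.705 = 0.0483
  (42 − 40.802)²/40.802 = 0.0352
  (43 − 45.492)²/45.492 = 0.1365
  (17 − 14.054)²/14.054 = 0.6175
  (12 − 16.523)²/16.523 = 1.2381
  (20 − 18.422)²/18.422 = 0.1352
χ² = 0.7123 + 0.3728 + 0.0253 + 0.0483 + 0.0352 + 0.1365 + 0.6175 + 1.2381 + 0.1352 = 3.32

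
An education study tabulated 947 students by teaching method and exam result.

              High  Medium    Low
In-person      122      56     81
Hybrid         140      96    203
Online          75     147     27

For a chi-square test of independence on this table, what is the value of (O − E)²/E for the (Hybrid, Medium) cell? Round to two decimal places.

13.10

Row total (Hybrid) = 439; column total (Medium) = 299; N = 947.
Expected count E = 439 × 299 / 947 = 138.607.
Contribution = (O − E)²/E = (96 − 138.607)² / 138.607 = 13.10.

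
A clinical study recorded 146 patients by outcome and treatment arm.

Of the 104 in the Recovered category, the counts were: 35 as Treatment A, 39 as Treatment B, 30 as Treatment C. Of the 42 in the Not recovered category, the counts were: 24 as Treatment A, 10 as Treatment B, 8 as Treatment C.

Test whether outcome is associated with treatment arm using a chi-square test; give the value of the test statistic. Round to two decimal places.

Row totals: 104, 42. Column totals: 59, 49, 38. Grand total N = 146.
Expected counts (row total × column total / N):
  Recovered, Treatment A: 104×59/146 = 42.0274
  Recovered, Treatment B: 104×49/146 = 34.9041
  Recovered, Treatment C: 104×38/146 = 27.0685
  Not recovered, Treatment A: 42×59/146 = 16.9726
  Not recovered, Treatment B: 42×49/146 = 14.0959
  Not recovered, Treatment C: 42×38/146 = 10.9315
Contributions (O − E)²/E:
  (35 − 42.0274)²/42.0274 = 1.1751
  (39 − 34.9041)²/34.9041 = 0.4806
  (30 − 27.0685)²/27.0685 = 0.3175
  (24 − 16.9726)²/16.9726 = 2.9097
  (10 − 14.0959)²/14.0959 = 1.1902
  (8 − 10.9315)²/10.9315 = 0.7861
χ² = 1.1751 + 0.4806 + 0.3175 + 2.9097 + 1.1902 + 0.7861 = 6.86

6.86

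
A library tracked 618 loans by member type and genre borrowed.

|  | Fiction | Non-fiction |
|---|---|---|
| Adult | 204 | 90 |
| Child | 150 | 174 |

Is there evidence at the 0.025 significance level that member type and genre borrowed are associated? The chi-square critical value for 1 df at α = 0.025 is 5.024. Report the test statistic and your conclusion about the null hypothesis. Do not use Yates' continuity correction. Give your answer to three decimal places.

33.587; reject H₀

Row totals: 294, 324. Column totals: 354, 264. Grand total N = 618.
Expected counts (row total × column total / N):
  Adult, Fiction: 294×354/618 = 168.4078
  Adult, Non-fiction: 294×264/618 = 125.5922
  Child, Fiction: 324×354/618 = 185.5922
  Child, Non-fiction: 324×264/618 = 138.4078
Contributions (O − E)²/E:
  (204 − 168.4078)²/168.4078 = 7.5222
  (90 − 125.5922)²/125.5922 = 10.0867
  (150 − 185.5922)²/185.5922 = 6.8257
  (174 − 138.4078)²/138.4078 = 9.1527
χ² = 7.5222 + 10.0867 + 6.8257 + 9.1527 = 33.587
df = (2−1)(2−1) = 1. Since 33.587 > 5.024, reject the null hypothesis of independence at α = 0.025.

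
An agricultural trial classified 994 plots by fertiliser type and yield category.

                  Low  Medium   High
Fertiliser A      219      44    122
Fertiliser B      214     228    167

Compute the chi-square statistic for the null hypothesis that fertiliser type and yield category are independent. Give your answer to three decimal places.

85.393

Row totals: 385, 609. Column totals: 433, 272, 289. Grand total N = 994.
Expected counts (row total × column total / N):
  Fertiliser A, Low: 385×433/994 = 167.7113
  Fertiliser A, Medium: 385×272/994 = 105.3521
  Fertiliser A, High: 385×289/994 = 111.9366
  Fertiliser B, Low: 609×433/994 = 265.2887
  Fertiliser B, Medium: 609×272/994 = 166.6479
  Fertiliser B, High: 609×289/994 = 177.0634
Contributions (O − E)²/E:
  (219 − 167.7113)²/167.7113 = 15.6849
  (44 − 105.3521)²/105.3521 = 35.7286
  (122 − 111.9366)²/111.9366 = 0.9047
  (214 − 265.2887)²/265.2887 = 9.9157
  (228 − 166.6479)²/166.6479 = 22.5870
  (167 − 177.0634)²/177.0634 = 0.5720
χ² = 15.6849 + 35.7286 + 0.9047 + 9.9157 + 22.5870 + 0.5720 = 85.393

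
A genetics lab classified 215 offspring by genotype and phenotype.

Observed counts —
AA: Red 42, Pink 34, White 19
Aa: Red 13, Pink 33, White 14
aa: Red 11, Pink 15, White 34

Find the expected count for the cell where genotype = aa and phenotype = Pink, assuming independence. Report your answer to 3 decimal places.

22.884

Row total (aa) = 60; column total (Pink) = 82; grand total N = 215.
Expected count = (row total × column total) / N = 60 × 82 / 215 = 22.884.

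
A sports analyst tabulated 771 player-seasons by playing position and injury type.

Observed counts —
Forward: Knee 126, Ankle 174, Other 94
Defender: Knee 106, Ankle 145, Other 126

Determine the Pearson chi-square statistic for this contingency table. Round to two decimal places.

8.64

Row totals: 394, 377. Column totals: 232, 319, 220. Grand total N = 771.
Expected counts (row total × column total / N):
  Forward, Knee: 394×232/771 = 118.558
  Forward, Ankle: 394×319/771 = 163.017
  Forward, Other: 394×220/771 = 112.425
  Defender, Knee: 377×232/771 = 113.442
  Defender, Ankle: 377×319/771 = 155.983
  Defender, Other: 377×220/771 = 107.575
Contributions (O − E)²/E:
  (126 − 118.558)²/118.558 = 0.4671
  (174 − 163.017)²/163.017 = 0.7400
  (94 − 112.425)²/112.425 = 3.0196
  (106 − 113.442)²/113.442 = 0.4882
  (145 − 155.983)²/155.983 = 0.7733
  (126 − 107.575)²/107.575 = 3.1558
χ² = 0.4671 + 0.7400 + 3.0196 + 0.4882 + 0.7733 + 3.1558 = 8.64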